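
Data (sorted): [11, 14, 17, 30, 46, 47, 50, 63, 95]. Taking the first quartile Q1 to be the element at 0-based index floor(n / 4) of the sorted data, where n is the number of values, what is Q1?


The list has n = 9 elements.
Q1 index = floor(9 / 4) = floor(2.25) = 2
Counting from index 0 in the sorted data, the element at index 2 is 17.
Final answer: 17


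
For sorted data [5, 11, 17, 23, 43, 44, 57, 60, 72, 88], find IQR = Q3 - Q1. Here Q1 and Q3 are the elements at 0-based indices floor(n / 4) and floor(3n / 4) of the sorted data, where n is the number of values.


The data has n = 10 elements.
Q1 index = floor(10 / 4) = floor(2.5) = 2; Q3 index = floor(3 * 10 / 4) = floor(7.5) = 7
Q1 = element at index 2 = 17
Q3 = element at index 7 = 60
IQR = 60 - 17 = 43
Final answer: 43


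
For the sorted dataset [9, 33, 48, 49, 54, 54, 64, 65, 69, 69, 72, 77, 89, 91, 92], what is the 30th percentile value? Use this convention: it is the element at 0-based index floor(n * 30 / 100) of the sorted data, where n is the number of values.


The dataset has n = 15 elements.
Index = floor(15 * 30 / 100) = floor(450 / 100) = floor(4.5) = 4
Counting from index 0 in the sorted data, the element at index 4 is 54.
Final answer: 54


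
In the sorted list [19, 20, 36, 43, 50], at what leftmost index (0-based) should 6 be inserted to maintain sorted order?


List is sorted: [19, 20, 36, 43, 50]
We need the leftmost position where 6 can be inserted, i.e. the first index whose element is >= 6 (or the end of the list if none is).
Binary search with low=0, high=5 (0-based indices):
  low=0, high=5, mid=2: a[2]=36 >= 6, so high = 2
  low=0, high=2, mid=1: a[1]=20 >= 6, so high = 1
  low=0, high=1, mid=0: a[0]=19 >= 6, so high = 0
Now low = high = 0, so the insertion index is 0.
Final answer: 0


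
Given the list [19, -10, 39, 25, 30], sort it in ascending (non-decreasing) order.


Original list: [19, -10, 39, 25, 30]
Repeatedly take the smallest remaining element:
  Remaining [19, -10, 39, 25, 30] -> smallest is -10
  Remaining [19, 39, 25, 30] -> smallest is 19
  Remaining [39, 25, 30] -> smallest is 25
  Remaining [39, 30] -> smallest is 30
  Remaining [39] -> smallest is 39
Collecting the picks in order gives the sorted list.
Final answer: [-10, 19, 25, 30, 39]


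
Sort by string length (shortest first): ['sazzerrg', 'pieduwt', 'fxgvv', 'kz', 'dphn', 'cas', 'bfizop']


Compute lengths:
  'sazzerrg' has length 8
  'pieduwt' has length 7
  'fxgvv' has length 5
  'kz' has length 2
  'dphn' has length 4
  'cas' has length 3
  'bfizop' has length 6
Lengths in increasing order: 2 < 3 < 4 < 5 < 6 < 7 < 8
Listing the words in that order gives the answer.
Final answer: ['kz', 'cas', 'dphn', 'fxgvv', 'bfizop', 'pieduwt', 'sazzerrg']


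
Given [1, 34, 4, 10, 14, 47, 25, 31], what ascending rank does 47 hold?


Sort ascending: [1, 4, 10, 14, 25, 31, 34, 47]
Find 47 in the sorted list.
47 is at position 8 (1-indexed).
Final answer: 8


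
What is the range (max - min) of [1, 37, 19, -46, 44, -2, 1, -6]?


Maximum value: 44
Minimum value: -46
Range = 44 - (-46) = 90
Final answer: 90


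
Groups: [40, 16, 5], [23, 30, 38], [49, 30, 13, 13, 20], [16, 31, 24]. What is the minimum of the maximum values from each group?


Find max of each group:
  Group 1: [40, 16, 5] -> max = 40
  Group 2: [23, 30, 38] -> max = 38
  Group 3: [49, 30, 13, 13, 20] -> max = 49
  Group 4: [16, 31, 24] -> max = 31
Maxes: [40, 38, 49, 31]
Minimum of maxes = 31
Final answer: 31


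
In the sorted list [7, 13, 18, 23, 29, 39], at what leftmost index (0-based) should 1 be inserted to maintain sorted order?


List is sorted: [7, 13, 18, 23, 29, 39]
We need the leftmost position where 1 can be inserted, i.e. the first index whose element is >= 1 (or the end of the list if none is).
Binary search with low=0, high=6 (0-based indices):
  low=0, high=6, mid=3: a[3]=23 >= 1, so high = 3
  low=0, high=3, mid=1: a[1]=13 >= 1, so high = 1
  low=0, high=1, mid=0: a[0]=7 >= 1, so high = 0
Now low = high = 0, so the insertion index is 0.
Final answer: 0


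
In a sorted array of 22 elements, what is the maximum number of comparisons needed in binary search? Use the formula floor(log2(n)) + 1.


Binary search halves the search space each step.
Maximum comparisons = floor(log2(22)) + 1
log2(22) = 4.4594
floor(log2(22)) = 4, so 4 + 1 = 5
Final answer: 5


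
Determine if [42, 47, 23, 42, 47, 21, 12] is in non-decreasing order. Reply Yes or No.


Check consecutive pairs:
  42 <= 47? True
  47 <= 23? False
  23 <= 42? True
  42 <= 47? True
  47 <= 21? False
  21 <= 12? False
3 consecutive pair(s) are out of order, so the list is not sorted.
Final answer: No


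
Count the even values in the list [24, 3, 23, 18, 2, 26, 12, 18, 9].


Check each element:
  24 is even
  3 is odd
  23 is odd
  18 is even
  2 is even
  26 is even
  12 is even
  18 is even
  9 is odd
Evens: [24, 18, 2, 26, 12, 18]
Count of evens = 6
Final answer: 6


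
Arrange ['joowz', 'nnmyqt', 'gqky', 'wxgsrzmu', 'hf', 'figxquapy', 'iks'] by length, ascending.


Compute lengths:
  'joowz' has length 5
  'nnmyqt' has length 6
  'gqky' has length 4
  'wxgsrzmu' has length 8
  'hf' has length 2
  'figxquapy' has length 9
  'iks' has length 3
Lengths in increasing order: 2 < 3 < 4 < 5 < 6 < 8 < 9
Listing the words in that order gives the answer.
Final answer: ['hf', 'iks', 'gqky', 'joowz', 'nnmyqt', 'wxgsrzmu', 'figxquapy']


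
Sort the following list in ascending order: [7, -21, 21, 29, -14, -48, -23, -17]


Original list: [7, -21, 21, 29, -14, -48, -23, -17]
Repeatedly take the smallest remaining element:
  Remaining [7, -21, 21, 29, -14, -48, -23, -17] -> smallest is -48
  Remaining [7, -21, 21, 29, -14, -23, -17] -> smallest is -23
  Remaining [7, -21, 21, 29, -14, -17] -> smallest is -21
  Remaining [7, 21, 29, -14, -17] -> smallest is -17
  Remaining [7, 21, 29, -14] -> smallest is -14
  Remaining [7, 21, 29] -> smallest is 7
  Remaining [21, 29] -> smallest is 21
  Remaining [29] -> smallest is 29
Collecting the picks in order gives the sorted list.
Final answer: [-48, -23, -21, -17, -14, 7, 21, 29]


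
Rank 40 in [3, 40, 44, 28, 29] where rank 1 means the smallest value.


Sort ascending: [3, 28, 29, 40, 44]
Find 40 in the sorted list.
40 is at position 4 (1-indexed).
Final answer: 4


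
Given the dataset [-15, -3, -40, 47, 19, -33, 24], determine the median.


First, sort the list: [-40, -33, -15, -3, 19, 24, 47]
The list has 7 elements (odd count).
The middle index is 3 (0-based), and the element there is -3.
Final answer: -3


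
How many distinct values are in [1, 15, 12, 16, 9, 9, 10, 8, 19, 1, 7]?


List all unique values:
Distinct values: [1, 7, 8, 9, 10, 12, 15, 16, 19]
Count = 9
Final answer: 9


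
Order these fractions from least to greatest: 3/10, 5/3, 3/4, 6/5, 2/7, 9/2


Convert to decimal for comparison:
  3/10 = 0.3
  5/3 = 1.6667
  3/4 = 0.75
  6/5 = 1.2
  2/7 = 0.2857
  9/2 = 4.5
Decimals in increasing order: 0.2857 < 0.3 < 0.75 < 1.2 < 1.6667 < 4.5
Writing each back as its fraction gives the sorted order.
Final answer: 2/7, 3/10, 3/4, 6/5, 5/3, 9/2


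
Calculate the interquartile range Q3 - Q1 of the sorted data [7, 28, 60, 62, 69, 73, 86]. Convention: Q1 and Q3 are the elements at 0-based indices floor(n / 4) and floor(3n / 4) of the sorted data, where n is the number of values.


The data has n = 7 elements.
Q1 index = floor(7 / 4) = floor(1.75) = 1; Q3 index = floor(3 * 7 / 4) = floor(5.25) = 5
Q1 = element at index 1 = 28
Q3 = element at index 5 = 73
IQR = 73 - 28 = 45
Final answer: 45


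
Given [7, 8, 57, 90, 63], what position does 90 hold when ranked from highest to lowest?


Sort descending: [90, 63, 57, 8, 7]
Find 90 in the sorted list.
90 is at position 1.
Final answer: 1


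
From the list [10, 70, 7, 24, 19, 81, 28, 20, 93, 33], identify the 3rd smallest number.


Sort ascending: [7, 10, 19, 20, 24, 28, 33, 70, 81, 93]
The 3rd element (1-indexed) is at index 2.
Value = 19
Final answer: 19


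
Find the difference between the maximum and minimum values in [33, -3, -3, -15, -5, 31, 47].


Maximum value: 47
Minimum value: -15
Range = 47 - (-15) = 62
Final answer: 62


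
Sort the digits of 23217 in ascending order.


The number 23217 has digits: 2, 3, 2, 1, 7
Sorted: 1, 2, 2, 3, 7
Joining the sorted digits gives the result.
Final answer: 12237


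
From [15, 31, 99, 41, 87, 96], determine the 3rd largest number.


Sort descending: [99, 96, 87, 41, 31, 15]
The 3rd element (1-indexed) is at index 2.
Value = 87
Final answer: 87


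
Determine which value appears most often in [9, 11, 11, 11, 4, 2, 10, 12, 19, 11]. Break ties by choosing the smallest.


Count the frequency of each value:
  2 appears 1 time(s)
  4 appears 1 time(s)
  9 appears 1 time(s)
  10 appears 1 time(s)
  11 appears 4 time(s)
  12 appears 1 time(s)
  19 appears 1 time(s)
Maximum frequency is 4.
Only 11 reaches that frequency, so it is the mode.
Final answer: 11


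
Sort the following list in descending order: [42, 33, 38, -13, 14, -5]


Original list: [42, 33, 38, -13, 14, -5]
Repeatedly take the largest remaining element:
  Remaining [42, 33, 38, -13, 14, -5] -> largest is 42
  Remaining [33, 38, -13, 14, -5] -> largest is 38
  Remaining [33, -13, 14, -5] -> largest is 33
  Remaining [-13, 14, -5] -> largest is 14
  Remaining [-13, -5] -> largest is -5
  Remaining [-13] -> largest is -13
Collecting the picks in order gives the descending list.
Final answer: [42, 38, 33, 14, -5, -13]


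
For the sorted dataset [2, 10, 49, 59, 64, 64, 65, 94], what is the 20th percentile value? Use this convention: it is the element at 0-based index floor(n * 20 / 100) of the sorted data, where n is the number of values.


The dataset has n = 8 elements.
Index = floor(8 * 20 / 100) = floor(160 / 100) = floor(1.6) = 1
Counting from index 0 in the sorted data, the element at index 1 is 10.
Final answer: 10


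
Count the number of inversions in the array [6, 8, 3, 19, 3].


For each element, count the later elements that are smaller than it:
  6 (index 0): smaller elements after it = [3, 3] -> 2
  8 (index 1): smaller elements after it = [3, 3] -> 2
  3 (index 2): smaller elements after it = [] -> 0
  19 (index 3): smaller elements after it = [3] -> 1
Total inversions = 2 + 2 + 0 + 1 = 5
Final answer: 5


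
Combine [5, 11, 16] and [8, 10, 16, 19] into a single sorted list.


List A: [5, 11, 16]
List B: [8, 10, 16, 19]
Repeatedly compare the front elements and take the smaller:
  5 vs 8 -> take 5
  11 vs 8 -> take 8
  11 vs 10 -> take 10
  11 vs 16 -> take 11
  16 vs 16 -> take 16
  A is exhausted; append the rest of B: [16, 19]
Final answer: [5, 8, 10, 11, 16, 16, 19]


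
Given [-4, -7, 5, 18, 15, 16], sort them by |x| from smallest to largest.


Compute absolute values:
  |-4| = 4
  |-7| = 7
  |5| = 5
  |18| = 18
  |15| = 15
  |16| = 16
Absolute values in increasing order: 4 < 5 < 7 < 15 < 16 < 18
Listing the original numbers in that order gives the answer.
Final answer: [-4, 5, -7, 15, 16, 18]


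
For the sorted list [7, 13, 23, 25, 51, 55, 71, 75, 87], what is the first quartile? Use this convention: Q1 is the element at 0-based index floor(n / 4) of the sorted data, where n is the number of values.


The list has n = 9 elements.
Q1 index = floor(9 / 4) = floor(2.25) = 2
Counting from index 0 in the sorted data, the element at index 2 is 23.
Final answer: 23


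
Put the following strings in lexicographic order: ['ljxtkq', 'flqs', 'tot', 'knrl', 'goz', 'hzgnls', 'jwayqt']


Compare strings character by character (the first differing letter decides):
  'flqs' < 'goz' since 'f' < 'g' at position 1
  'goz' < 'hzgnls' since 'g' < 'h' at position 1
  'hzgnls' < 'jwayqt' since 'h' < 'j' at position 1
  'jwayqt' < 'knrl' since 'j' < 'k' at position 1
  'knrl' < 'ljxtkq' since 'k' < 'l' at position 1
  'ljxtkq' < 'tot' since 'l' < 't' at position 1
Chaining these comparisons gives the alphabetical order.
Final answer: ['flqs', 'goz', 'hzgnls', 'jwayqt', 'knrl', 'ljxtkq', 'tot']


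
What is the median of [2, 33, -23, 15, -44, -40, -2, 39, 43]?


First, sort the list: [-44, -40, -23, -2, 2, 15, 33, 39, 43]
The list has 9 elements (odd count).
The middle index is 4 (0-based), and the element there is 2.
Final answer: 2


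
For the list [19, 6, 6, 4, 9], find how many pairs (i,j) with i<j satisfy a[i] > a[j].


For each element, count the later elements that are smaller than it:
  19 (index 0): smaller elements after it = [6, 6, 4, 9] -> 4
  6 (index 1): smaller elements after it = [4] -> 1
  6 (index 2): smaller elements after it = [4] -> 1
  4 (index 3): smaller elements after it = [] -> 0
Total inversions = 4 + 1 + 1 + 0 = 6
Final answer: 6


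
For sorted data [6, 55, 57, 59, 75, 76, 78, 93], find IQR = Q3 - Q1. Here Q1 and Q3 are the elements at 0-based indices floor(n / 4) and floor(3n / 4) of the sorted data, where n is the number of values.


The data has n = 8 elements.
Q1 index = floor(8 / 4) = floor(2) = 2; Q3 index = floor(3 * 8 / 4) = floor(6) = 6
Q1 = element at index 2 = 57
Q3 = element at index 6 = 78
IQR = 78 - 57 = 21
Final answer: 21


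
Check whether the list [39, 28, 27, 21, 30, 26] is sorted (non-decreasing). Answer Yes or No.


Check consecutive pairs:
  39 <= 28? False
  28 <= 27? False
  27 <= 21? False
  21 <= 30? True
  30 <= 26? False
4 consecutive pair(s) are out of order, so the list is not sorted.
Final answer: No


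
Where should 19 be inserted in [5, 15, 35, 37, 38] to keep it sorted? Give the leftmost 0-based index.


List is sorted: [5, 15, 35, 37, 38]
We need the leftmost position where 19 can be inserted, i.e. the first index whose element is >= 19 (or the end of the list if none is).
Binary search with low=0, high=5 (0-based indices):
  low=0, high=5, mid=2: a[2]=35 >= 19, so high = 2
  low=0, high=2, mid=1: a[1]=15 < 19, so low = 2
Now low = high = 2, so the insertion index is 2.
Final answer: 2


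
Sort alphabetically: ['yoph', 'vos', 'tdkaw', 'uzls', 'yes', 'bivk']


Compare strings character by character (the first differing letter decides):
  'bivk' < 'tdkaw' since 'b' < 't' at position 1
  'tdkaw' < 'uzls' since 't' < 'u' at position 1
  'uzls' < 'vos' since 'u' < 'v' at position 1
  'vos' < 'yes' since 'v' < 'y' at position 1
  'yes' < 'yoph' since 'e' < 'o' at position 2
Chaining these comparisons gives the alphabetical order.
Final answer: ['bivk', 'tdkaw', 'uzls', 'vos', 'yes', 'yoph']


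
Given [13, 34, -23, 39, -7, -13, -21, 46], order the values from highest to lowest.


Original list: [13, 34, -23, 39, -7, -13, -21, 46]
Repeatedly take the largest remaining element:
  Remaining [13, 34, -23, 39, -7, -13, -21, 46] -> largest is 46
  Remaining [13, 34, -23, 39, -7, -13, -21] -> largest is 39
  Remaining [13, 34, -23, -7, -13, -21] -> largest is 34
  Remaining [13, -23, -7, -13, -21] -> largest is 13
  Remaining [-23, -7, -13, -21] -> largest is -7
  Remaining [-23, -13, -21] -> largest is -13
  Remaining [-23, -21] -> largest is -21
  Remaining [-23] -> largest is -23
Collecting the picks in order gives the descending list.
Final answer: [46, 39, 34, 13, -7, -13, -21, -23]


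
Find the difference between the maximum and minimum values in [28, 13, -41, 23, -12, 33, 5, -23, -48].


Maximum value: 33
Minimum value: -48
Range = 33 - (-48) = 81
Final answer: 81


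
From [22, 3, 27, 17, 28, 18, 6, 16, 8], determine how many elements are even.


Check each element:
  22 is even
  3 is odd
  27 is odd
  17 is odd
  28 is even
  18 is even
  6 is even
  16 is even
  8 is even
Evens: [22, 28, 18, 6, 16, 8]
Count of evens = 6
Final answer: 6


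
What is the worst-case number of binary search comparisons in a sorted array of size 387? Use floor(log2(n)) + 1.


Binary search halves the search space each step.
Maximum comparisons = floor(log2(387)) + 1
log2(387) = 8.5962
floor(log2(387)) = 8, so 8 + 1 = 9
Final answer: 9


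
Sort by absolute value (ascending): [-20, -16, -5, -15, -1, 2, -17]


Compute absolute values:
  |-20| = 20
  |-16| = 16
  |-5| = 5
  |-15| = 15
  |-1| = 1
  |2| = 2
  |-17| = 17
Absolute values in increasing order: 1 < 2 < 5 < 15 < 16 < 17 < 20
Listing the original numbers in that order gives the answer.
Final answer: [-1, 2, -5, -15, -16, -17, -20]


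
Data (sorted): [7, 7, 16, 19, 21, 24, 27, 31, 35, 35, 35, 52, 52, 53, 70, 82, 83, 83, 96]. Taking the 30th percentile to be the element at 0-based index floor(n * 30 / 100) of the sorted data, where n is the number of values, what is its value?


The dataset has n = 19 elements.
Index = floor(19 * 30 / 100) = floor(570 / 100) = floor(5.7) = 5
Counting from index 0 in the sorted data, the element at index 5 is 24.
Final answer: 24


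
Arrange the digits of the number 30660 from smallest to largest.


The number 30660 has digits: 3, 0, 6, 6, 0
Sorted: 0, 0, 3, 6, 6
Joining the sorted digits gives the result.
Final answer: 00366


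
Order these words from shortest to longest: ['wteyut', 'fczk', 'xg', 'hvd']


Compute lengths:
  'wteyut' has length 6
  'fczk' has length 4
  'xg' has length 2
  'hvd' has length 3
Lengths in increasing order: 2 < 3 < 4 < 6
Listing the words in that order gives the answer.
Final answer: ['xg', 'hvd', 'fczk', 'wteyut']


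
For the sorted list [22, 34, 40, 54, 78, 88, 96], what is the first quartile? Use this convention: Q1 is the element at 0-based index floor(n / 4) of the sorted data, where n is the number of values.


The list has n = 7 elements.
Q1 index = floor(7 / 4) = floor(1.75) = 1
Counting from index 0 in the sorted data, the element at index 1 is 34.
Final answer: 34


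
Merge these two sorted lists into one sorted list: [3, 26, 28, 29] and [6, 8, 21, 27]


List A: [3, 26, 28, 29]
List B: [6, 8, 21, 27]
Repeatedly compare the front elements and take the smaller:
  3 vs 6 -> take 3
  26 vs 6 -> take 6
  26 vs 8 -> take 8
  26 vs 21 -> take 21
  26 vs 27 -> take 26
  28 vs 27 -> take 27
  B is exhausted; append the rest of A: [28, 29]
Final answer: [3, 6, 8, 21, 26, 27, 28, 29]


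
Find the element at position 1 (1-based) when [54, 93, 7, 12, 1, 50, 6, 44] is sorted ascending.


Sort ascending: [1, 6, 7, 12, 44, 50, 54, 93]
The 1st element (1-indexed) is at index 0.
Value = 1
Final answer: 1


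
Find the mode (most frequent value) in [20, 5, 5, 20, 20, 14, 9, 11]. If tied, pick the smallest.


Count the frequency of each value:
  5 appears 2 time(s)
  9 appears 1 time(s)
  11 appears 1 time(s)
  14 appears 1 time(s)
  20 appears 3 time(s)
Maximum frequency is 3.
Only 20 reaches that frequency, so it is the mode.
Final answer: 20


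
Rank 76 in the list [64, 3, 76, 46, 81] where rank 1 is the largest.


Sort descending: [81, 76, 64, 46, 3]
Find 76 in the sorted list.
76 is at position 2.
Final answer: 2


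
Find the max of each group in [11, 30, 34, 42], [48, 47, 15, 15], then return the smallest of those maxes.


Find max of each group:
  Group 1: [11, 30, 34, 42] -> max = 42
  Group 2: [48, 47, 15, 15] -> max = 48
Maxes: [42, 48]
Minimum of maxes = 42
Final answer: 42


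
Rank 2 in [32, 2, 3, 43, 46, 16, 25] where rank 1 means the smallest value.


Sort ascending: [2, 3, 16, 25, 32, 43, 46]
Find 2 in the sorted list.
2 is at position 1 (1-indexed).
Final answer: 1


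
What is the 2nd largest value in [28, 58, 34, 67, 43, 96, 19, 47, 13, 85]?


Sort descending: [96, 85, 67, 58, 47, 43, 34, 28, 19, 13]
The 2nd element (1-indexed) is at index 1.
Value = 85
Final answer: 85


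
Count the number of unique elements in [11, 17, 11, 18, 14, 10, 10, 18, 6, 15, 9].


List all unique values:
Distinct values: [6, 9, 10, 11, 14, 15, 17, 18]
Count = 8
Final answer: 8


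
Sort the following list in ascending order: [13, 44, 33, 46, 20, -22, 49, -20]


Original list: [13, 44, 33, 46, 20, -22, 49, -20]
Repeatedly take the smallest remaining element:
  Remaining [13, 44, 33, 46, 20, -22, 49, -20] -> smallest is -22
  Remaining [13, 44, 33, 46, 20, 49, -20] -> smallest is -20
  Remaining [13, 44, 33, 46, 20, 49] -> smallest is 13
  Remaining [44, 33, 46, 20, 49] -> smallest is 20
  Remaining [44, 33, 46, 49] -> smallest is 33
  Remaining [44, 46, 49] -> smallest is 44
  Remaining [46, 49] -> smallest is 46
  Remaining [49] -> smallest is 49
Collecting the picks in order gives the sorted list.
Final answer: [-22, -20, 13, 20, 33, 44, 46, 49]


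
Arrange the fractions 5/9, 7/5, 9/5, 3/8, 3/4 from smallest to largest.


Convert to decimal for comparison:
  5/9 = 0.5556
  7/5 = 1.4
  9/5 = 1.8
  3/8 = 0.375
  3/4 = 0.75
Decimals in increasing order: 0.375 < 0.5556 < 0.75 < 1.4 < 1.8
Writing each back as its fraction gives the sorted order.
Final answer: 3/8, 5/9, 3/4, 7/5, 9/5


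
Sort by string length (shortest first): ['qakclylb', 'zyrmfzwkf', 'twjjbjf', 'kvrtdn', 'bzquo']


Compute lengths:
  'qakclylb' has length 8
  'zyrmfzwkf' has length 9
  'twjjbjf' has length 7
  'kvrtdn' has length 6
  'bzquo' has length 5
Lengths in increasing order: 5 < 6 < 7 < 8 < 9
Listing the words in that order gives the answer.
Final answer: ['bzquo', 'kvrtdn', 'twjjbjf', 'qakclylb', 'zyrmfzwkf']


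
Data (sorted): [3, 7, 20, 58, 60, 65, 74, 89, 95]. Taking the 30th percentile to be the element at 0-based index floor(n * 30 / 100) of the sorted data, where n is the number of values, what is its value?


The dataset has n = 9 elements.
Index = floor(9 * 30 / 100) = floor(270 / 100) = floor(2.7) = 2
Counting from index 0 in the sorted data, the element at index 2 is 20.
Final answer: 20


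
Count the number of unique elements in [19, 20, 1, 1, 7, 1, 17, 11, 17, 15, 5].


List all unique values:
Distinct values: [1, 5, 7, 11, 15, 17, 19, 20]
Count = 8
Final answer: 8


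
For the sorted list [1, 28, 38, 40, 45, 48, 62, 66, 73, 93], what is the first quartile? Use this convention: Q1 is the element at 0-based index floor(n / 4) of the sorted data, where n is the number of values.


The list has n = 10 elements.
Q1 index = floor(10 / 4) = floor(2.5) = 2
Counting from index 0 in the sorted data, the element at index 2 is 38.
Final answer: 38


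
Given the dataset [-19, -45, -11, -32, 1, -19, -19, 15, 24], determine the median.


First, sort the list: [-45, -32, -19, -19, -19, -11, 1, 15, 24]
The list has 9 elements (odd count).
The middle index is 4 (0-based), and the element there is -19.
Final answer: -19


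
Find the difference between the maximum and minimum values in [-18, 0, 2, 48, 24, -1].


Maximum value: 48
Minimum value: -18
Range = 48 - (-18) = 66
Final answer: 66


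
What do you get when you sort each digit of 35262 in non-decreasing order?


The number 35262 has digits: 3, 5, 2, 6, 2
Sorted: 2, 2, 3, 5, 6
Joining the sorted digits gives the result.
Final answer: 22356


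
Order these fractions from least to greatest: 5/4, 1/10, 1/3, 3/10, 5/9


Convert to decimal for comparison:
  5/4 = 1.25
  1/10 = 0.1
  1/3 = 0.3333
  3/10 = 0.3
  5/9 = 0.5556
Decimals in increasing order: 0.1 < 0.3 < 0.3333 < 0.5556 < 1.25
Writing each back as its fraction gives the sorted order.
Final answer: 1/10, 3/10, 1/3, 5/9, 5/4


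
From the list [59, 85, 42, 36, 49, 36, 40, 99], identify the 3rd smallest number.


Sort ascending: [36, 36, 40, 42, 49, 59, 85, 99]
The 3rd element (1-indexed) is at index 2.
Value = 40
Final answer: 40


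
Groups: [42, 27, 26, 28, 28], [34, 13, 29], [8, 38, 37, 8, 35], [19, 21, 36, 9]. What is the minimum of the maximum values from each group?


Find max of each group:
  Group 1: [42, 27, 26, 28, 28] -> max = 42
  Group 2: [34, 13, 29] -> max = 34
  Group 3: [8, 38, 37, 8, 35] -> max = 38
  Group 4: [19, 21, 36, 9] -> max = 36
Maxes: [42, 34, 38, 36]
Minimum of maxes = 34
Final answer: 34


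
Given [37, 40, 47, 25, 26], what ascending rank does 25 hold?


Sort ascending: [25, 26, 37, 40, 47]
Find 25 in the sorted list.
25 is at position 1 (1-indexed).
Final answer: 1


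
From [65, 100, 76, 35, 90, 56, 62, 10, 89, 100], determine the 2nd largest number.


Sort descending: [100, 100, 90, 89, 76, 65, 62, 56, 35, 10]
The 2nd element (1-indexed) is at index 1.
Value = 100
Final answer: 100


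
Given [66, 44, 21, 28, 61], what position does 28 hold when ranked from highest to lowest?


Sort descending: [66, 61, 44, 28, 21]
Find 28 in the sorted list.
28 is at position 4.
Final answer: 4


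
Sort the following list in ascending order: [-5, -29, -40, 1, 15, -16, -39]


Original list: [-5, -29, -40, 1, 15, -16, -39]
Repeatedly take the smallest remaining element:
  Remaining [-5, -29, -40, 1, 15, -16, -39] -> smallest is -40
  Remaining [-5, -29, 1, 15, -16, -39] -> smallest is -39
  Remaining [-5, -29, 1, 15, -16] -> smallest is -29
  Remaining [-5, 1, 15, -16] -> smallest is -16
  Remaining [-5, 1, 15] -> smallest is -5
  Remaining [1, 15] -> smallest is 1
  Remaining [15] -> smallest is 15
Collecting the picks in order gives the sorted list.
Final answer: [-40, -39, -29, -16, -5, 1, 15]


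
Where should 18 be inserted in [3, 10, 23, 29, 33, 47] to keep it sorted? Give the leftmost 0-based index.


List is sorted: [3, 10, 23, 29, 33, 47]
We need the leftmost position where 18 can be inserted, i.e. the first index whose element is >= 18 (or the end of the list if none is).
Binary search with low=0, high=6 (0-based indices):
  low=0, high=6, mid=3: a[3]=29 >= 18, so high = 3
  low=0, high=3, mid=1: a[1]=10 < 18, so low = 2
  low=2, high=3, mid=2: a[2]=23 >= 18, so high = 2
Now low = high = 2, so the insertion index is 2.
Final answer: 2


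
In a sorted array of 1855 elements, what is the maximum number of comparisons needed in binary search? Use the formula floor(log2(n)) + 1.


Binary search halves the search space each step.
Maximum comparisons = floor(log2(1855)) + 1
log2(1855) = 10.8572
floor(log2(1855)) = 10, so 10 + 1 = 11
Final answer: 11


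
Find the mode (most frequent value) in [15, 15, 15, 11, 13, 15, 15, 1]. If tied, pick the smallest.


Count the frequency of each value:
  1 appears 1 time(s)
  11 appears 1 time(s)
  13 appears 1 time(s)
  15 appears 5 time(s)
Maximum frequency is 5.
Only 15 reaches that frequency, so it is the mode.
Final answer: 15


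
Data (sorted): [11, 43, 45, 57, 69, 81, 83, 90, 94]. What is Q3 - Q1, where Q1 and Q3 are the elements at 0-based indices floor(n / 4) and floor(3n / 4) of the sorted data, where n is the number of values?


The data has n = 9 elements.
Q1 index = floor(9 / 4) = floor(2.25) = 2; Q3 index = floor(3 * 9 / 4) = floor(6.75) = 6
Q1 = element at index 2 = 45
Q3 = element at index 6 = 83
IQR = 83 - 45 = 38
Final answer: 38


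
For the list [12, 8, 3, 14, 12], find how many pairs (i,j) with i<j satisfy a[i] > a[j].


For each element, count the later elements that are smaller than it:
  12 (index 0): smaller elements after it = [8, 3] -> 2
  8 (index 1): smaller elements after it = [3] -> 1
  3 (index 2): smaller elements after it = [] -> 0
  14 (index 3): smaller elements after it = [12] -> 1
Total inversions = 2 + 1 + 0 + 1 = 4
Final answer: 4


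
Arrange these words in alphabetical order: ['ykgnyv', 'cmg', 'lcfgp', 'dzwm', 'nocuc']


Compare strings character by character (the first differing letter decides):
  'cmg' < 'dzwm' since 'c' < 'd' at position 1
  'dzwm' < 'lcfgp' since 'd' < 'l' at position 1
  'lcfgp' < 'nocuc' since 'l' < 'n' at position 1
  'nocuc' < 'ykgnyv' since 'n' < 'y' at position 1
Chaining these comparisons gives the alphabetical order.
Final answer: ['cmg', 'dzwm', 'lcfgp', 'nocuc', 'ykgnyv']


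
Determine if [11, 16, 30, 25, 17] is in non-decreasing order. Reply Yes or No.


Check consecutive pairs:
  11 <= 16? True
  16 <= 30? True
  30 <= 25? False
  25 <= 17? False
2 consecutive pair(s) are out of order, so the list is not sorted.
Final answer: No


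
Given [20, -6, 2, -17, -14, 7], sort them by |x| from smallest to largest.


Compute absolute values:
  |20| = 20
  |-6| = 6
  |2| = 2
  |-17| = 17
  |-14| = 14
  |7| = 7
Absolute values in increasing order: 2 < 6 < 7 < 14 < 17 < 20
Listing the original numbers in that order gives the answer.
Final answer: [2, -6, 7, -14, -17, 20]


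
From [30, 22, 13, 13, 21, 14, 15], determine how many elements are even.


Check each element:
  30 is even
  22 is even
  13 is odd
  13 is odd
  21 is odd
  14 is even
  15 is odd
Evens: [30, 22, 14]
Count of evens = 3
Final answer: 3


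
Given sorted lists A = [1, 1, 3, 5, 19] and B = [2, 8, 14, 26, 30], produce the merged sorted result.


List A: [1, 1, 3, 5, 19]
List B: [2, 8, 14, 26, 30]
Repeatedly compare the front elements and take the smaller:
  1 vs 2 -> take 1
  1 vs 2 -> take 1
  3 vs 2 -> take 2
  3 vs 8 -> take 3
  5 vs 8 -> take 5
  19 vs 8 -> take 8
  19 vs 14 -> take 14
  19 vs 26 -> take 19
  A is exhausted; append the rest of B: [26, 30]
Final answer: [1, 1, 2, 3, 5, 8, 14, 19, 26, 30]


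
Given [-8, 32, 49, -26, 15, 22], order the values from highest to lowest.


Original list: [-8, 32, 49, -26, 15, 22]
Repeatedly take the largest remaining element:
  Remaining [-8, 32, 49, -26, 15, 22] -> largest is 49
  Remaining [-8, 32, -26, 15, 22] -> largest is 32
  Remaining [-8, -26, 15, 22] -> largest is 22
  Remaining [-8, -26, 15] -> largest is 15
  Remaining [-8, -26] -> largest is -8
  Remaining [-26] -> largest is -26
Collecting the picks in order gives the descending list.
Final answer: [49, 32, 22, 15, -8, -26]


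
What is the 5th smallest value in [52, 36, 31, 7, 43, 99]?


Sort ascending: [7, 31, 36, 43, 52, 99]
The 5th element (1-indexed) is at index 4.
Value = 52
Final answer: 52


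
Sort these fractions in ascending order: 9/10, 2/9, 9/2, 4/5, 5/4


Convert to decimal for comparison:
  9/10 = 0.9
  2/9 = 0.2222
  9/2 = 4.5
  4/5 = 0.8
  5/4 = 1.25
Decimals in increasing order: 0.2222 < 0.8 < 0.9 < 1.25 < 4.5
Writing each back as its fraction gives the sorted order.
Final answer: 2/9, 4/5, 9/10, 5/4, 9/2


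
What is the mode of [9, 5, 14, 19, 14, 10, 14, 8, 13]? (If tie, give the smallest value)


Count the frequency of each value:
  5 appears 1 time(s)
  8 appears 1 time(s)
  9 appears 1 time(s)
  10 appears 1 time(s)
  13 appears 1 time(s)
  14 appears 3 time(s)
  19 appears 1 time(s)
Maximum frequency is 3.
Only 14 reaches that frequency, so it is the mode.
Final answer: 14


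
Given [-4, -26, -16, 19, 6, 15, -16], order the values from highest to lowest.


Original list: [-4, -26, -16, 19, 6, 15, -16]
Repeatedly take the largest remaining element:
  Remaining [-4, -26, -16, 19, 6, 15, -16] -> largest is 19
  Remaining [-4, -26, -16, 6, 15, -16] -> largest is 15
  Remaining [-4, -26, -16, 6, -16] -> largest is 6
  Remaining [-4, -26, -16, -16] -> largest is -4
  Remaining [-26, -16, -16] -> largest is -16
  Remaining [-26, -16] -> largest is -16
  Remaining [-26] -> largest is -26
Collecting the picks in order gives the descending list.
Final answer: [19, 15, 6, -4, -16, -16, -26]


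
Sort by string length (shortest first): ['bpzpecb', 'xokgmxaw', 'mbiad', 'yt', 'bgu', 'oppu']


Compute lengths:
  'bpzpecb' has length 7
  'xokgmxaw' has length 8
  'mbiad' has length 5
  'yt' has length 2
  'bgu' has length 3
  'oppu' has length 4
Lengths in increasing order: 2 < 3 < 4 < 5 < 7 < 8
Listing the words in that order gives the answer.
Final answer: ['yt', 'bgu', 'oppu', 'mbiad', 'bpzpecb', 'xokgmxaw']


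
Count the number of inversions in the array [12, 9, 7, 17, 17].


For each element, count the later elements that are smaller than it:
  12 (index 0): smaller elements after it = [9, 7] -> 2
  9 (index 1): smaller elements after it = [7] -> 1
  7 (index 2): smaller elements after it = [] -> 0
  17 (index 3): smaller elements after it = [] -> 0
Total inversions = 2 + 1 + 0 + 0 = 3
Final answer: 3


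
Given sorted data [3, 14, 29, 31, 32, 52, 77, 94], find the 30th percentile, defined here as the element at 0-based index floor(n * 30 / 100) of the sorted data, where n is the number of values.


The dataset has n = 8 elements.
Index = floor(8 * 30 / 100) = floor(240 / 100) = floor(2.4) = 2
Counting from index 0 in the sorted data, the element at index 2 is 29.
Final answer: 29


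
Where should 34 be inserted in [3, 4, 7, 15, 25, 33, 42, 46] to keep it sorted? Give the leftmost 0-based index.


List is sorted: [3, 4, 7, 15, 25, 33, 42, 46]
We need the leftmost position where 34 can be inserted, i.e. the first index whose element is >= 34 (or the end of the list if none is).
Binary search with low=0, high=8 (0-based indices):
  low=0, high=8, mid=4: a[4]=25 < 34, so low = 5
  low=5, high=8, mid=6: a[6]=42 >= 34, so high = 6
  low=5, high=6, mid=5: a[5]=33 < 34, so low = 6
Now low = high = 6, so the insertion index is 6.
Final answer: 6


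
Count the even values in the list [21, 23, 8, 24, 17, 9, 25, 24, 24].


Check each element:
  21 is odd
  23 is odd
  8 is even
  24 is even
  17 is odd
  9 is odd
  25 is odd
  24 is even
  24 is even
Evens: [8, 24, 24, 24]
Count of evens = 4
Final answer: 4


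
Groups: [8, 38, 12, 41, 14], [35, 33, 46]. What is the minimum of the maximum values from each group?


Find max of each group:
  Group 1: [8, 38, 12, 41, 14] -> max = 41
  Group 2: [35, 33, 46] -> max = 46
Maxes: [41, 46]
Minimum of maxes = 41
Final answer: 41


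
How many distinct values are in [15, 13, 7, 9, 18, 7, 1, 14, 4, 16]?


List all unique values:
Distinct values: [1, 4, 7, 9, 13, 14, 15, 16, 18]
Count = 9
Final answer: 9


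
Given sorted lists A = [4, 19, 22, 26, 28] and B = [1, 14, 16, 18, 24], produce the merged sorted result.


List A: [4, 19, 22, 26, 28]
List B: [1, 14, 16, 18, 24]
Repeatedly compare the front elements and take the smaller:
  4 vs 1 -> take 1
  4 vs 14 -> take 4
  19 vs 14 -> take 14
  19 vs 16 -> take 16
  19 vs 18 -> take 18
  19 vs 24 -> take 19
  22 vs 24 -> take 22
  26 vs 24 -> take 24
  B is exhausted; append the rest of A: [26, 28]
Final answer: [1, 4, 14, 16, 18, 19, 22, 24, 26, 28]


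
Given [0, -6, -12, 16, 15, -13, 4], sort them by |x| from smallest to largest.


Compute absolute values:
  |0| = 0
  |-6| = 6
  |-12| = 12
  |16| = 16
  |15| = 15
  |-13| = 13
  |4| = 4
Absolute values in increasing order: 0 < 4 < 6 < 12 < 13 < 15 < 16
Listing the original numbers in that order gives the answer.
Final answer: [0, 4, -6, -12, -13, 15, 16]


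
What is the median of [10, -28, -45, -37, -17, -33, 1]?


First, sort the list: [-45, -37, -33, -28, -17, 1, 10]
The list has 7 elements (odd count).
The middle index is 3 (0-based), and the element there is -28.
Final answer: -28


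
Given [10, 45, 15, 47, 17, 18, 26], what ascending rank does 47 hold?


Sort ascending: [10, 15, 17, 18, 26, 45, 47]
Find 47 in the sorted list.
47 is at position 7 (1-indexed).
Final answer: 7


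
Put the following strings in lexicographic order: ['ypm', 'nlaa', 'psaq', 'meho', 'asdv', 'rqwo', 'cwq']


Compare strings character by character (the first differing letter decides):
  'asdv' < 'cwq' since 'a' < 'c' at position 1
  'cwq' < 'meho' since 'c' < 'm' at position 1
  'meho' < 'nlaa' since 'm' < 'n' at position 1
  'nlaa' < 'psaq' since 'n' < 'p' at position 1
  'psaq' < 'rqwo' since 'p' < 'r' at position 1
  'rqwo' < 'ypm' since 'r' < 'y' at position 1
Chaining these comparisons gives the alphabetical order.
Final answer: ['asdv', 'cwq', 'meho', 'nlaa', 'psaq', 'rqwo', 'ypm']


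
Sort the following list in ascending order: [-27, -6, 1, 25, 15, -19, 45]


Original list: [-27, -6, 1, 25, 15, -19, 45]
Repeatedly take the smallest remaining element:
  Remaining [-27, -6, 1, 25, 15, -19, 45] -> smallest is -27
  Remaining [-6, 1, 25, 15, -19, 45] -> smallest is -19
  Remaining [-6, 1, 25, 15, 45] -> smallest is -6
  Remaining [1, 25, 15, 45] -> smallest is 1
  Remaining [25, 15, 45] -> smallest is 15
  Remaining [25, 45] -> smallest is 25
  Remaining [45] -> smallest is 45
Collecting the picks in order gives the sorted list.
Final answer: [-27, -19, -6, 1, 15, 25, 45]


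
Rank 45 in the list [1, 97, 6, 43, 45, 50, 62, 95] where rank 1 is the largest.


Sort descending: [97, 95, 62, 50, 45, 43, 6, 1]
Find 45 in the sorted list.
45 is at position 5.
Final answer: 5


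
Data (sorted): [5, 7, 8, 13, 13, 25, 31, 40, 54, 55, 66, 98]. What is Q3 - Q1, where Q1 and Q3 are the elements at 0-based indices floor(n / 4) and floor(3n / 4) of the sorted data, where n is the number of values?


The data has n = 12 elements.
Q1 index = floor(12 / 4) = floor(3) = 3; Q3 index = floor(3 * 12 / 4) = floor(9) = 9
Q1 = element at index 3 = 13
Q3 = element at index 9 = 55
IQR = 55 - 13 = 42
Final answer: 42


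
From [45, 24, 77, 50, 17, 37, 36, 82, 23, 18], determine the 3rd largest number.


Sort descending: [82, 77, 50, 45, 37, 36, 24, 23, 18, 17]
The 3rd element (1-indexed) is at index 2.
Value = 50
Final answer: 50


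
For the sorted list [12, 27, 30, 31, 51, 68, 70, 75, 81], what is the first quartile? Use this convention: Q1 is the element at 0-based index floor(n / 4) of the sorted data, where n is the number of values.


The list has n = 9 elements.
Q1 index = floor(9 / 4) = floor(2.25) = 2
Counting from index 0 in the sorted data, the element at index 2 is 30.
Final answer: 30


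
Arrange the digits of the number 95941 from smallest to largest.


The number 95941 has digits: 9, 5, 9, 4, 1
Sorted: 1, 4, 5, 9, 9
Joining the sorted digits gives the result.
Final answer: 14599


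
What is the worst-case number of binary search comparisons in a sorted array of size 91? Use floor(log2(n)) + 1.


Binary search halves the search space each step.
Maximum comparisons = floor(log2(91)) + 1
log2(91) = 6.5078
floor(log2(91)) = 6, so 6 + 1 = 7
Final answer: 7


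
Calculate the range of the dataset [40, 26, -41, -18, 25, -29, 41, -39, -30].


Maximum value: 41
Minimum value: -41
Range = 41 - (-41) = 82
Final answer: 82


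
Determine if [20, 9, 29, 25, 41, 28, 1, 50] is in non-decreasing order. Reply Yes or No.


Check consecutive pairs:
  20 <= 9? False
  9 <= 29? True
  29 <= 25? False
  25 <= 41? True
  41 <= 28? False
  28 <= 1? False
  1 <= 50? True
4 consecutive pair(s) are out of order, so the list is not sorted.
Final answer: No


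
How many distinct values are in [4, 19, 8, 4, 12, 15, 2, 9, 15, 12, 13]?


List all unique values:
Distinct values: [2, 4, 8, 9, 12, 13, 15, 19]
Count = 8
Final answer: 8


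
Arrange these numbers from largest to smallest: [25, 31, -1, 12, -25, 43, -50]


Original list: [25, 31, -1, 12, -25, 43, -50]
Repeatedly take the largest remaining element:
  Remaining [25, 31, -1, 12, -25, 43, -50] -> largest is 43
  Remaining [25, 31, -1, 12, -25, -50] -> largest is 31
  Remaining [25, -1, 12, -25, -50] -> largest is 25
  Remaining [-1, 12, -25, -50] -> largest is 12
  Remaining [-1, -25, -50] -> largest is -1
  Remaining [-25, -50] -> largest is -25
  Remaining [-50] -> largest is -50
Collecting the picks in order gives the descending list.
Final answer: [43, 31, 25, 12, -1, -25, -50]


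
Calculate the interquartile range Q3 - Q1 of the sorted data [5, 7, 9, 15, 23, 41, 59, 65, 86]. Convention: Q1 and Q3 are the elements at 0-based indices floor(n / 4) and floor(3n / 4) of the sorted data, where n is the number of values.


The data has n = 9 elements.
Q1 index = floor(9 / 4) = floor(2.25) = 2; Q3 index = floor(3 * 9 / 4) = floor(6.75) = 6
Q1 = element at index 2 = 9
Q3 = element at index 6 = 59
IQR = 59 - 9 = 50
Final answer: 50


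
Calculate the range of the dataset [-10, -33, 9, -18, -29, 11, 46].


Maximum value: 46
Minimum value: -33
Range = 46 - (-33) = 79
Final answer: 79


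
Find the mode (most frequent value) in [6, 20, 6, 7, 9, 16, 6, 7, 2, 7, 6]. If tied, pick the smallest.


Count the frequency of each value:
  2 appears 1 time(s)
  6 appears 4 time(s)
  7 appears 3 time(s)
  9 appears 1 time(s)
  16 appears 1 time(s)
  20 appears 1 time(s)
Maximum frequency is 4.
Only 6 reaches that frequency, so it is the mode.
Final answer: 6
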